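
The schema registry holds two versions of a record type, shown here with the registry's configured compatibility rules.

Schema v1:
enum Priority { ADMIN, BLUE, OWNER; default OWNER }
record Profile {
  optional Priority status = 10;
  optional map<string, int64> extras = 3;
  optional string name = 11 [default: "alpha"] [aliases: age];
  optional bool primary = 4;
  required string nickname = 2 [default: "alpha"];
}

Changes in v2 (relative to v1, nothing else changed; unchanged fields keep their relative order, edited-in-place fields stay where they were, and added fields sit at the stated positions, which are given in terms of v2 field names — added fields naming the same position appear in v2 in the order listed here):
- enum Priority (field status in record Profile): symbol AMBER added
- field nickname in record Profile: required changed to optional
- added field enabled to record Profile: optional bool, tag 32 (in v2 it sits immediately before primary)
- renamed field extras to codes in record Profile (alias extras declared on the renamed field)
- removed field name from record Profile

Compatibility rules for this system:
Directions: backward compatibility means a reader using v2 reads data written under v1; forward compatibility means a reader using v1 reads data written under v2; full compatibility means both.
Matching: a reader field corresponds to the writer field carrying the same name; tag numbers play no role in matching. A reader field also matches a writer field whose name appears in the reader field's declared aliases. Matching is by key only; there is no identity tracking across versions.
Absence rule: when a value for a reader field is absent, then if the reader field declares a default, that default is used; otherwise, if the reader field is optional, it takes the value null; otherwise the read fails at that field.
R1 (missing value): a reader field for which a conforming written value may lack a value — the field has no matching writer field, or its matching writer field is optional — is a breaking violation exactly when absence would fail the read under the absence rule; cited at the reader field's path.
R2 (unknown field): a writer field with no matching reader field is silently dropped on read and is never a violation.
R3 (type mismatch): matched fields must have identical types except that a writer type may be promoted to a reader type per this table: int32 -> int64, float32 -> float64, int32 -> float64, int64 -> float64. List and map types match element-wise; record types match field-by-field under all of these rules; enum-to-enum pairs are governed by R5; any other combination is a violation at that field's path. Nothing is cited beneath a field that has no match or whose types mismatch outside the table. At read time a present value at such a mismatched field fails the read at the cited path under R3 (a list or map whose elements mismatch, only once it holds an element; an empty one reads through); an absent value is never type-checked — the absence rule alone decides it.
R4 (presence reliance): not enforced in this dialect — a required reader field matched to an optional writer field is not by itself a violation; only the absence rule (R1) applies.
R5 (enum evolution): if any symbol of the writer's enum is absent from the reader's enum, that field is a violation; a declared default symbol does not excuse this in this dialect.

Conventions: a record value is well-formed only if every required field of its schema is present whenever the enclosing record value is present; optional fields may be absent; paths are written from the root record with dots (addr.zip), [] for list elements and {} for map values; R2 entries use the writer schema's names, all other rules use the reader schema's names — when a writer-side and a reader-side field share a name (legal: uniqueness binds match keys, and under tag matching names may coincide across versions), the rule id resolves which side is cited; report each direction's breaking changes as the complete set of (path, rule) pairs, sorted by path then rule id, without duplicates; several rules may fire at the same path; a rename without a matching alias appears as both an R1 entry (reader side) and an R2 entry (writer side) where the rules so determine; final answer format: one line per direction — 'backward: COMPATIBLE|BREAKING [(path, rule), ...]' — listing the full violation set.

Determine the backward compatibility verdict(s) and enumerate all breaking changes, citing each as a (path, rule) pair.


backward: COMPATIBLE []

in Profile below, arrows point writer -> reader
backward analysis of Profile with v2 as reader and v1 as writer:
  Priority -> Priority, writer optional: status aligns to status
  map<string, int64> -> map<string, int64>, writer optional: codes aligns to extras
  no writer field matches reader enabled
  bool -> bool, writer optional: primary aligns to primary
  string -> string, writer required: nickname aligns to nickname
  name (writer side), unknown to reader
  => backward: COMPATIBLE
checking off the Profile differences that do not matter here:
  enum Priority (field status in record Profile): symbol AMBER added -> matters only for Profile's forward compatibility — outside the asked direction
  field nickname in record Profile: required changed to optional -> no rule fires on it in Profile's dialect; the asked verdict holds
  added field enabled to record Profile: optional bool, tag 32 (in v2 it sits immediately before primary) -> no rule fires on it in Profile's dialect; the asked verdict holds
  renamed field extras to codes in record Profile (alias extras declared on the renamed field) -> no rule fires on it in Profile's dialect; the asked verdict holds
  removed field name from record Profile -> no rule fires on it in Profile's dialect; the asked verdict holds


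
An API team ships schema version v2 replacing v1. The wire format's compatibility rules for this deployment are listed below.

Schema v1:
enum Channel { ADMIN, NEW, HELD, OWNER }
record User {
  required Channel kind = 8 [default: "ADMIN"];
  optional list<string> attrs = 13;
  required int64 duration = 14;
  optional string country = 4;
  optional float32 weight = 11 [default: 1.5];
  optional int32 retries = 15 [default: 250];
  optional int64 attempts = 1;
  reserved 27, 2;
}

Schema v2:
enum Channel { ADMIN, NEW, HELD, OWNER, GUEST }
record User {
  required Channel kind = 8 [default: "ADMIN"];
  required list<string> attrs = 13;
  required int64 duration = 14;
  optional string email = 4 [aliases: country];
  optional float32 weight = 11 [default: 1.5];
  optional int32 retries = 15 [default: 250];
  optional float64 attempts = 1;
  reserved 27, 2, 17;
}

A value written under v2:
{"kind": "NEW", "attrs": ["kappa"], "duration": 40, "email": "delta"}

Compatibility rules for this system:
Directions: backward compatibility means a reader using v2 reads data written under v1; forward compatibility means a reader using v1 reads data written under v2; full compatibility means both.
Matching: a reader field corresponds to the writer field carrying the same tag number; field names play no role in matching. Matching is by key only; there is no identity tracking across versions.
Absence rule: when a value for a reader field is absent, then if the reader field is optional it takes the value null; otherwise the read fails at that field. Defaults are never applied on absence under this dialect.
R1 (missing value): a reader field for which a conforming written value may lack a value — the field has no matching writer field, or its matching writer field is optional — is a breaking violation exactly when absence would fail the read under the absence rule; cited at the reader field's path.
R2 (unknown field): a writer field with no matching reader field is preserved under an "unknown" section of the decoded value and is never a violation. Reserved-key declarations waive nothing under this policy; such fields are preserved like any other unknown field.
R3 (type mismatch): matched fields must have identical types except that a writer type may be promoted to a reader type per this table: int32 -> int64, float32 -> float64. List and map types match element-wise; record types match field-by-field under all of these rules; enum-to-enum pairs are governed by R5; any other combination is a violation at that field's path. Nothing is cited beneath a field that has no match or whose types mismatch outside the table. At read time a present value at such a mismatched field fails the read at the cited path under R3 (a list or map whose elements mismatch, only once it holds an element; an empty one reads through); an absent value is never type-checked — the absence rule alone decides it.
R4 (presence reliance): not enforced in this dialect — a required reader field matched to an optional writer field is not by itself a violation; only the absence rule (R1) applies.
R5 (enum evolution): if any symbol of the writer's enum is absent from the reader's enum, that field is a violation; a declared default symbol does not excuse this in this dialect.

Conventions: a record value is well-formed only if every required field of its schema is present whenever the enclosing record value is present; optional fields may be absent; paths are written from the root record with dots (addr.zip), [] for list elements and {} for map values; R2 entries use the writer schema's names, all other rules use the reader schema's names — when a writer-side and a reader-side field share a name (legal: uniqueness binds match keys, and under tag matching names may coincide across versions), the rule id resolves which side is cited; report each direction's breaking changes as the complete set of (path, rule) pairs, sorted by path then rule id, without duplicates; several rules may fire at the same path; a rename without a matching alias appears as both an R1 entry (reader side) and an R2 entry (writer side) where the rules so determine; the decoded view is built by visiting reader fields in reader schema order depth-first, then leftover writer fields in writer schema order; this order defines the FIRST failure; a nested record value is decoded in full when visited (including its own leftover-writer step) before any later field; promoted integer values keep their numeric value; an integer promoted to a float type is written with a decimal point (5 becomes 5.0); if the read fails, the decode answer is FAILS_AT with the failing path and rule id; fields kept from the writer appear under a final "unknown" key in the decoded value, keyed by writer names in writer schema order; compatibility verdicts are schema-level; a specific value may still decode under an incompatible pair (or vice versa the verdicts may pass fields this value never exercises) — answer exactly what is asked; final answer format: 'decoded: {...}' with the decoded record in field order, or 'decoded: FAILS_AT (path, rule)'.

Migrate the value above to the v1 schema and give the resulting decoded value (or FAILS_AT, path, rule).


decoded: {"kind": "NEW", "attrs": ["kappa"], "duration": 40, "country": "delta", "weight": null, "retries": null, "attempts": null}

arrows below run writer -> reader for User
decode walk for User under reader schema v1:
  kind := "NEW"
  attrs := ["kappa"]
  duration := 40
  country := "delta" (from writer email)
  weight := null (absent, optional -> null)
  retries := null (absent, optional -> null)
  attempts := null (absent, optional -> null)
  => decoded: {"kind": "NEW", "attrs": ["kappa"], "duration": 40, "country": "delta", "weight": null, "retries": null, "attempts": null}
checking off the User differences that do not matter here:
  enum Channel (field kind in record User): symbol GUEST added -> affects the rule determinations only; this particular User value decodes identically
  field attempts in record User: type int64 changed to float64 -> affects the rule determinations only; this particular User value decodes identically
  renamed field country to email in record User (alias country declared on the renamed field) -> inert under this dialect — no rule fires on User and the result does not move
  field attrs in record User: optional changed to required -> affects the rule determinations only; this particular User value decodes identically


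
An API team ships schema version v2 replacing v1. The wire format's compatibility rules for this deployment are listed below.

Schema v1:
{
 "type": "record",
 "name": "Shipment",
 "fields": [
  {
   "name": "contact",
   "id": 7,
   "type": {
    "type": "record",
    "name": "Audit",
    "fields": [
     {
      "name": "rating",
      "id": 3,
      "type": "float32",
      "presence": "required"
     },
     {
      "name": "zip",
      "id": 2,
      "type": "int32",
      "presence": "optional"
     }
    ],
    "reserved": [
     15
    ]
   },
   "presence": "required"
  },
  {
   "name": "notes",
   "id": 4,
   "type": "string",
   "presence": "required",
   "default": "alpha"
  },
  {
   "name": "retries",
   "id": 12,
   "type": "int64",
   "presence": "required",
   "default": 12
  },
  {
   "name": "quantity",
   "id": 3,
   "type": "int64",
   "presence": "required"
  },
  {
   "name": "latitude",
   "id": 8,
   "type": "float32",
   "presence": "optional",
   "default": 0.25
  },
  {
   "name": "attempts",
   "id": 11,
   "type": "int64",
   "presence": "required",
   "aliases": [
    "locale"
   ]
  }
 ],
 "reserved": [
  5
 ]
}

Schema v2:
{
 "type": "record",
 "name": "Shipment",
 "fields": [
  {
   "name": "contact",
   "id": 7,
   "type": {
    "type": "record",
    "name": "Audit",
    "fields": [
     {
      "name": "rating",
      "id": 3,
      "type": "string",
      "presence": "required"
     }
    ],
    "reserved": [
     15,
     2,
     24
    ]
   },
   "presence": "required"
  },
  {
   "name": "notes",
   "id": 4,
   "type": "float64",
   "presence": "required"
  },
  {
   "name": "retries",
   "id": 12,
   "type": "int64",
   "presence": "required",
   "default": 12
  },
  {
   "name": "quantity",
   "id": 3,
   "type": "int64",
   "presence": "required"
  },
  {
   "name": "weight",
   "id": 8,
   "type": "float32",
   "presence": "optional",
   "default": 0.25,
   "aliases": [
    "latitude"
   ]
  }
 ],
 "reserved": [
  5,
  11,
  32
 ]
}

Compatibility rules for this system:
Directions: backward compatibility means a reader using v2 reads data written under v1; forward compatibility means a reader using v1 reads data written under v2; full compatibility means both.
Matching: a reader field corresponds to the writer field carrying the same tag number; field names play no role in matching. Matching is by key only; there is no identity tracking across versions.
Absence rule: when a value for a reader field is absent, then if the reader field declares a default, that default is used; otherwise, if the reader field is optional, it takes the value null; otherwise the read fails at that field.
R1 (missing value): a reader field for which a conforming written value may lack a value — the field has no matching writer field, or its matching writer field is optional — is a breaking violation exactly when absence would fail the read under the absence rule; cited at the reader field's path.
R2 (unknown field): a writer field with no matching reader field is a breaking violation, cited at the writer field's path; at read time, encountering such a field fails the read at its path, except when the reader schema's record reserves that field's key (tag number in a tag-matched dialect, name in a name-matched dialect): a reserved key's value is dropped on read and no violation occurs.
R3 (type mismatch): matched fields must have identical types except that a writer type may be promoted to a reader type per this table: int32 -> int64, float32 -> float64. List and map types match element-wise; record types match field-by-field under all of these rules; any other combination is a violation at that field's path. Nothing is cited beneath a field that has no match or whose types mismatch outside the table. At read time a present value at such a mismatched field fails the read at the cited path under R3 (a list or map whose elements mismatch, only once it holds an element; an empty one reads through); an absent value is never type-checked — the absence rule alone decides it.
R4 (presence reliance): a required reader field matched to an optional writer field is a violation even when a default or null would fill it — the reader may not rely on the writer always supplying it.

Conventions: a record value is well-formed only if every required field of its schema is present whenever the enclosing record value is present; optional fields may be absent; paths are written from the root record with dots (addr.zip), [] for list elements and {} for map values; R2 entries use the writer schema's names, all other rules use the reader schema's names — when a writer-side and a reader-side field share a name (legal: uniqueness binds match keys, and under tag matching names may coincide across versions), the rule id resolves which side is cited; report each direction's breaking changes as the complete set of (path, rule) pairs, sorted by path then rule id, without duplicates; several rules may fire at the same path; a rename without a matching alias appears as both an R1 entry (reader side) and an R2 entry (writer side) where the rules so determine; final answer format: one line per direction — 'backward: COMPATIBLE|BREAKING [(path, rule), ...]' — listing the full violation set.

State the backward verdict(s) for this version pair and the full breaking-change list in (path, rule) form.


each type pair in Shipment: writer, then reader
backward for Shipment (reader v2, writer v1):
  contact: Audit -> Audit, writer required; from contact
  notes: string -> float64, writer required; from notes
  retries: int64 -> int64, writer required; from retries
  quantity: int64 -> int64, writer required; from quantity
  weight: float32 -> float32, writer optional; from latitude
  leftover writer field: attempts
  contact.rating: float32 -> string, writer required; from contact.rating
  leftover writer field: contact.zip
  R3 fires at contact.rating
  R3 fires at notes
  backward on Shipment therefore BREAKING (2)
ruling out the remaining Shipment differences:
  renamed field latitude to weight in record Shipment (alias latitude declared on the renamed field) -> no rule fires on it in Shipment's dialect; the asked verdict holds
  removed field attempts from record Shipment (its key 11 joins the reserved list) -> fires only in the forward direction of Shipment, which is not asked here
  removed field zip from record Audit (its key 2 joins the reserved list) -> no rule fires on it in Shipment's dialect; the asked verdict holds

backward: BREAKING [(contact.rating, R3), (notes, R3)]


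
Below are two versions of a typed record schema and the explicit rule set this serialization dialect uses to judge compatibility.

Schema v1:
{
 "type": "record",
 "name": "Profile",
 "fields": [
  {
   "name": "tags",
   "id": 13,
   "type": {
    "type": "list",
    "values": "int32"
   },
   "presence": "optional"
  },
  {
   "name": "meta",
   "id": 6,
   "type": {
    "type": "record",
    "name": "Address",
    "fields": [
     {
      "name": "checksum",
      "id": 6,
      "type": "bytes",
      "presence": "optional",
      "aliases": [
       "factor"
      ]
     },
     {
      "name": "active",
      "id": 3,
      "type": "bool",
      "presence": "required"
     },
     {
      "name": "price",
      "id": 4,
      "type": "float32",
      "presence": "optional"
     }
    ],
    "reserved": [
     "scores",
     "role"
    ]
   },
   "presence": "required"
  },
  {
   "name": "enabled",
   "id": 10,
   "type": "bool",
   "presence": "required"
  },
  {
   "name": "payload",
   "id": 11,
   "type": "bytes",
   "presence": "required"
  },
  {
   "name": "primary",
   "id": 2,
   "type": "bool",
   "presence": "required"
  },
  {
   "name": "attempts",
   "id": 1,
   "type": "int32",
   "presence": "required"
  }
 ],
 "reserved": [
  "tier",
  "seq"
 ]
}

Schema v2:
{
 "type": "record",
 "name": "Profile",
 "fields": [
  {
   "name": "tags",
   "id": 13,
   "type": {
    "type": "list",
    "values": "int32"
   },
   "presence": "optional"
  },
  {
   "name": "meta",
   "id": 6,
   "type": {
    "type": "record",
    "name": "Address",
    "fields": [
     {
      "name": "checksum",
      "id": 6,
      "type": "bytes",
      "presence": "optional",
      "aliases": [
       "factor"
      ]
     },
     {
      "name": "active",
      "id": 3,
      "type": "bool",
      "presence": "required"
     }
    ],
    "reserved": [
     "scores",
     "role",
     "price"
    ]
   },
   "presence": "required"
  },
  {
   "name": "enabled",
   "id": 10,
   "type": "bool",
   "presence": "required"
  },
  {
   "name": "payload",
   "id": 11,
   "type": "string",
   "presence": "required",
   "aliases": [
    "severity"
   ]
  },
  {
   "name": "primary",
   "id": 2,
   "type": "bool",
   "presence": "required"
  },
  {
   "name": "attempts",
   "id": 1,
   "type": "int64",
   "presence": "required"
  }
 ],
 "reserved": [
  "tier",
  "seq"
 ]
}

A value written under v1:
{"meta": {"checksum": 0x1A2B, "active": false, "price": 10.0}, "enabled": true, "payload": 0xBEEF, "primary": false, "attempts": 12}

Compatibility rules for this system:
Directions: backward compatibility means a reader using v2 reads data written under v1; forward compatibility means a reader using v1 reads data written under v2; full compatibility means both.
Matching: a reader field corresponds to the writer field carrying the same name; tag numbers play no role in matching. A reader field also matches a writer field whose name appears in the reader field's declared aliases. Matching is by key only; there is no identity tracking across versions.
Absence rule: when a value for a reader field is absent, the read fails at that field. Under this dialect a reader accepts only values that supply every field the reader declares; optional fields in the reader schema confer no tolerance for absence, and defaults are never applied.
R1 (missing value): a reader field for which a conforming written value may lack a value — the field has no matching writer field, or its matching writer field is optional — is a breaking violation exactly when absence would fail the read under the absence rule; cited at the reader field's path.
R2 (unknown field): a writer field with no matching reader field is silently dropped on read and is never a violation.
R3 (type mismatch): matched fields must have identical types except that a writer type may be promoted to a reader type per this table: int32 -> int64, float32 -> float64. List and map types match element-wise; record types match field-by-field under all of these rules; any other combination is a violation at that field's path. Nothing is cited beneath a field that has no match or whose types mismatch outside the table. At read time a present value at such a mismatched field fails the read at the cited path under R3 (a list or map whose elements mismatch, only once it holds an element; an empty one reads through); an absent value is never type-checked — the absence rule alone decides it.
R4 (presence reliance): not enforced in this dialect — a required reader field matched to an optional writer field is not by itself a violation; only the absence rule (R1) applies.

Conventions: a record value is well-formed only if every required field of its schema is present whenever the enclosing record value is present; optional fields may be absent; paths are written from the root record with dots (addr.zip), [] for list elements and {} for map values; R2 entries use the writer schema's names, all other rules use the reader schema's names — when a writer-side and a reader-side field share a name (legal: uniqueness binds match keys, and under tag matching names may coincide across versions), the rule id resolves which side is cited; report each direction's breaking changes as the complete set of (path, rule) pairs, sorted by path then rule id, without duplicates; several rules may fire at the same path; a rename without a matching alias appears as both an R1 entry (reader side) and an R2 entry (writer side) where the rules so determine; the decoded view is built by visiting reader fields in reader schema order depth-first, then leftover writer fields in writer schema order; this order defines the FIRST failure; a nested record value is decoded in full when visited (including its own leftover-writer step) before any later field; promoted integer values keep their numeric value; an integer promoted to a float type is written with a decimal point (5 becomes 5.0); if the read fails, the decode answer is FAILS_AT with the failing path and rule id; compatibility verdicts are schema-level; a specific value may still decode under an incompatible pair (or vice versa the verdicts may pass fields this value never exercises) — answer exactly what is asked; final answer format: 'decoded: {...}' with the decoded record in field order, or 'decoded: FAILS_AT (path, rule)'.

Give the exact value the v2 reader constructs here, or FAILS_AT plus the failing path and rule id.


decoded: FAILS_AT (tags, R1)

the writer's type comes first in each Profile pair
decode (reader v2):
  read fails at tags under R1 (no fill)
  => FAILS_AT (tags, R1)
the rest of the Profile diff is inert for this question:
  field payload in record Profile: type bytes changed to string -> affects the rule determinations only; this particular Profile value decodes identically
  field attempts in record Profile: type int32 changed to int64 -> affects the rule determinations only; this particular Profile value decodes identically
  removed field price from record Address (its key "price" joins the reserved list) -> affects the rule determinations only; this particular Profile value decodes identically


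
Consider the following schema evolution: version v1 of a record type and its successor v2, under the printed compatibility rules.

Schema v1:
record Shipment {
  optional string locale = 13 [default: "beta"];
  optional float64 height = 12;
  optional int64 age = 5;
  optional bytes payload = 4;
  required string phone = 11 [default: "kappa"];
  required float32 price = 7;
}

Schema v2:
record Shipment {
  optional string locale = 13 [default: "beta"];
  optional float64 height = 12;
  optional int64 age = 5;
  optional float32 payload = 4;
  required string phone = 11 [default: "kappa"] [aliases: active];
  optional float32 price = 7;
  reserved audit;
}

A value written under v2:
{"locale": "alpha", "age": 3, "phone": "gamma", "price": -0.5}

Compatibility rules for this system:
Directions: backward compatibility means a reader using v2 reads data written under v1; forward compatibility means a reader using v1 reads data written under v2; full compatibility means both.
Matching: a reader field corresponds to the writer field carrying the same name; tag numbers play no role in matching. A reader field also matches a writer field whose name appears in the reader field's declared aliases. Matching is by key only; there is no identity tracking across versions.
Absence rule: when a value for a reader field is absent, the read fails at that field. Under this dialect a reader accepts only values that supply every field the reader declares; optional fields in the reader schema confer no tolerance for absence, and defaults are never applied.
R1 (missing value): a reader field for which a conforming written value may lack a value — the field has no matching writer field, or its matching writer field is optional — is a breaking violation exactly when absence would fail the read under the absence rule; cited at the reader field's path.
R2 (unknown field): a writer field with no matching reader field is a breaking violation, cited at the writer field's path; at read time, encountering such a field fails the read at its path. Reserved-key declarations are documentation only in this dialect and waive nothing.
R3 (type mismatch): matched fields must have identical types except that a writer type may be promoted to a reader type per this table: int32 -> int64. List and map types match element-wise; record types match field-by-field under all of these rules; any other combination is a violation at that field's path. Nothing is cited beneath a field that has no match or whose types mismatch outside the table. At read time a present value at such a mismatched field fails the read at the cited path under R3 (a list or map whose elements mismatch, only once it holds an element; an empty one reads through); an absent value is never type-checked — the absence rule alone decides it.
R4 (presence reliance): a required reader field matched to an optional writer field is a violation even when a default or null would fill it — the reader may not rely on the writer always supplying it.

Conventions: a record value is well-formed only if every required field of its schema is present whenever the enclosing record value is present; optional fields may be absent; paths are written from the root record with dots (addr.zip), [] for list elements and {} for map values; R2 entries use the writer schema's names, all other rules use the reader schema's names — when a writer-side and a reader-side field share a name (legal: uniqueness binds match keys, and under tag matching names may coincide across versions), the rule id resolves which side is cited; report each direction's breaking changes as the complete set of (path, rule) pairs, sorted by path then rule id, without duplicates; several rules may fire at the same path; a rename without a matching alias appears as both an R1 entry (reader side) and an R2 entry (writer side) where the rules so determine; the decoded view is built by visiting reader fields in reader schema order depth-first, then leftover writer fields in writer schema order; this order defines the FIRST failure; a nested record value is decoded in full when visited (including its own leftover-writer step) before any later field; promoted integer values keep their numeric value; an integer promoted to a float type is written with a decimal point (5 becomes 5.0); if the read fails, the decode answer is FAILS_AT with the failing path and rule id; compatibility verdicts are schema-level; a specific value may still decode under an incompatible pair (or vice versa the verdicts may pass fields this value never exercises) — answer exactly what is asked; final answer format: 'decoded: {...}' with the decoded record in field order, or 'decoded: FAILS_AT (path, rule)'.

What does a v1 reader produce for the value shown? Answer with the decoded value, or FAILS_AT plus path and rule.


the writer's type comes first in each Shipment pair
migrating the Shipment value to v1:
  locale := "alpha"
  read fails at height under R1 (no fill)
  => FAILS_AT (height, R1)
diffs on Shipment not affecting the asked answer:
  field price in record Shipment: required changed to optional -> matters for Shipment compatibility verdicts, not for this value's decode
  field payload in record Shipment: type bytes changed to float32 -> matters for Shipment compatibility verdicts, not for this value's decode

decoded: FAILS_AT (height, R1)


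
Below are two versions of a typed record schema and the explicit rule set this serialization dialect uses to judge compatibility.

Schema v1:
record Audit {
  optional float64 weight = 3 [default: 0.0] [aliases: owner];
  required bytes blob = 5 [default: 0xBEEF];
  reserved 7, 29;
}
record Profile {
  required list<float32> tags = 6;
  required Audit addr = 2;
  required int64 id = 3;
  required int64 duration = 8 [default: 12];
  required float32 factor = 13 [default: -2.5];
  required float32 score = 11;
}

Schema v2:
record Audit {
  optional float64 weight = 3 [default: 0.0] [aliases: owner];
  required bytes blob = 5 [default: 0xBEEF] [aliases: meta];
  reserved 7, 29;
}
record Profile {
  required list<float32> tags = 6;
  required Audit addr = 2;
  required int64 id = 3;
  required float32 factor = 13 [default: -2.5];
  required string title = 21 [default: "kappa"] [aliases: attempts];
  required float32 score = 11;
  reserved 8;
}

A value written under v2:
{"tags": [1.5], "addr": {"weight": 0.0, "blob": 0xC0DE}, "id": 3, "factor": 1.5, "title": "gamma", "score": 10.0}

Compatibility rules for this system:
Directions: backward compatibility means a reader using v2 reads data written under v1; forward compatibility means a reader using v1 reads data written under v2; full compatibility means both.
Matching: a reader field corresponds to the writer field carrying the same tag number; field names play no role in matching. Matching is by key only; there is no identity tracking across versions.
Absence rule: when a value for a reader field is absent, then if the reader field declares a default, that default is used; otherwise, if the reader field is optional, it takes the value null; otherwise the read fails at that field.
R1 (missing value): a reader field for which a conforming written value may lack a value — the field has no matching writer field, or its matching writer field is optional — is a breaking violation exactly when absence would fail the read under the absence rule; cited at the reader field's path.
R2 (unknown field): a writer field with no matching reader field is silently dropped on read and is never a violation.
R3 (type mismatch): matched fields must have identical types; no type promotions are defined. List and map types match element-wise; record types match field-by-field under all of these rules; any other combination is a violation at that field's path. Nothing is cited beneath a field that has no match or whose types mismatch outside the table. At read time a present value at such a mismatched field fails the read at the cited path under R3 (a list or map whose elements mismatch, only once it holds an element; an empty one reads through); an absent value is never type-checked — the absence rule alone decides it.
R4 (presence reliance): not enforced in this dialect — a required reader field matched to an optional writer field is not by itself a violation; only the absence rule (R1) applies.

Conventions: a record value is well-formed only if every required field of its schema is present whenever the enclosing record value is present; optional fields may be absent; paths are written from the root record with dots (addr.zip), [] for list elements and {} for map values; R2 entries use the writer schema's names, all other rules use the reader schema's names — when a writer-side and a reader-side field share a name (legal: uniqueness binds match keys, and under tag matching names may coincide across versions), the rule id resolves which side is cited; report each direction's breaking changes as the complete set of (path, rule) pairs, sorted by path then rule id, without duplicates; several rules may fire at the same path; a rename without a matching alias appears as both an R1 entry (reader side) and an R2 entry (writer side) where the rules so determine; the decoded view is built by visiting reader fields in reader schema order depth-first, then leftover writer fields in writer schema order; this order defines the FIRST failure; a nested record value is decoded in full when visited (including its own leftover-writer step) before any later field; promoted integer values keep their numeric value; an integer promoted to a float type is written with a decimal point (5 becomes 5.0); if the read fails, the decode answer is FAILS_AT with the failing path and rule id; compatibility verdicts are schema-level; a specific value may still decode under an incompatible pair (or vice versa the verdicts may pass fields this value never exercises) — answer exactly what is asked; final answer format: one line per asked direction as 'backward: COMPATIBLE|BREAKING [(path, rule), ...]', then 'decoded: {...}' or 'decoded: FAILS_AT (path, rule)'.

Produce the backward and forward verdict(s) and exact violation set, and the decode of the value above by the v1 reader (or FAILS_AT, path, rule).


each type pair in Profile: writer, then reader
backward for Profile (reader v2, writer v1):
  tags: list<float32> -> list<float32>, writer required; from tags
  addr: Audit -> Audit, writer required; from addr
  id: int64 -> int64, writer required; from id
  factor: float32 -> float32, writer required; from factor
  title: no writer match
  score: float32 -> float32, writer required; from score
  leftover writer field: duration
  addr.weight: float64 -> float64, writer optional; from addr.weight
  addr.blob: bytes -> bytes, writer required; from addr.blob
  nothing fires on Profile: backward is COMPATIBLE
forward for Profile (reader v1, writer v2):
  tags: list<float32> -> list<float32>, writer required; from tags
  addr: Audit -> Audit, writer required; from addr
  id: int64 -> int64, writer required; from id
  duration: no writer match
  factor: float32 -> float32, writer required; from factor
  score: float32 -> float32, writer required; from score
  leftover writer field: title
  addr.weight: float64 -> float64, writer optional; from addr.weight
  addr.blob: bytes -> bytes, writer required; from addr.blob
  nothing fires on Profile: forward is COMPATIBLE
decode walk for Profile under reader schema v1:
  tags := [1.5]
  addr.weight := 0.0
  addr.blob := 0xC0DE
  id := 3
  duration := 12 (absent -> default)
  factor := 1.5
  score := 10.0
  writer title: unknown -> dropped
  => decoded: {"tags": [1.5], "addr": {"weight": 0.0, "blob": 0xC0DE}, "id": 3, "duration": 12, "factor": 1.5, "score": 10.0}

backward: COMPATIBLE []; forward: COMPATIBLE []; decoded: {"tags": [1.5], "addr": {"weight": 0.0, "blob": 0xC0DE}, "id": 3, "duration": 12, "factor": 1.5, "score": 10.0}


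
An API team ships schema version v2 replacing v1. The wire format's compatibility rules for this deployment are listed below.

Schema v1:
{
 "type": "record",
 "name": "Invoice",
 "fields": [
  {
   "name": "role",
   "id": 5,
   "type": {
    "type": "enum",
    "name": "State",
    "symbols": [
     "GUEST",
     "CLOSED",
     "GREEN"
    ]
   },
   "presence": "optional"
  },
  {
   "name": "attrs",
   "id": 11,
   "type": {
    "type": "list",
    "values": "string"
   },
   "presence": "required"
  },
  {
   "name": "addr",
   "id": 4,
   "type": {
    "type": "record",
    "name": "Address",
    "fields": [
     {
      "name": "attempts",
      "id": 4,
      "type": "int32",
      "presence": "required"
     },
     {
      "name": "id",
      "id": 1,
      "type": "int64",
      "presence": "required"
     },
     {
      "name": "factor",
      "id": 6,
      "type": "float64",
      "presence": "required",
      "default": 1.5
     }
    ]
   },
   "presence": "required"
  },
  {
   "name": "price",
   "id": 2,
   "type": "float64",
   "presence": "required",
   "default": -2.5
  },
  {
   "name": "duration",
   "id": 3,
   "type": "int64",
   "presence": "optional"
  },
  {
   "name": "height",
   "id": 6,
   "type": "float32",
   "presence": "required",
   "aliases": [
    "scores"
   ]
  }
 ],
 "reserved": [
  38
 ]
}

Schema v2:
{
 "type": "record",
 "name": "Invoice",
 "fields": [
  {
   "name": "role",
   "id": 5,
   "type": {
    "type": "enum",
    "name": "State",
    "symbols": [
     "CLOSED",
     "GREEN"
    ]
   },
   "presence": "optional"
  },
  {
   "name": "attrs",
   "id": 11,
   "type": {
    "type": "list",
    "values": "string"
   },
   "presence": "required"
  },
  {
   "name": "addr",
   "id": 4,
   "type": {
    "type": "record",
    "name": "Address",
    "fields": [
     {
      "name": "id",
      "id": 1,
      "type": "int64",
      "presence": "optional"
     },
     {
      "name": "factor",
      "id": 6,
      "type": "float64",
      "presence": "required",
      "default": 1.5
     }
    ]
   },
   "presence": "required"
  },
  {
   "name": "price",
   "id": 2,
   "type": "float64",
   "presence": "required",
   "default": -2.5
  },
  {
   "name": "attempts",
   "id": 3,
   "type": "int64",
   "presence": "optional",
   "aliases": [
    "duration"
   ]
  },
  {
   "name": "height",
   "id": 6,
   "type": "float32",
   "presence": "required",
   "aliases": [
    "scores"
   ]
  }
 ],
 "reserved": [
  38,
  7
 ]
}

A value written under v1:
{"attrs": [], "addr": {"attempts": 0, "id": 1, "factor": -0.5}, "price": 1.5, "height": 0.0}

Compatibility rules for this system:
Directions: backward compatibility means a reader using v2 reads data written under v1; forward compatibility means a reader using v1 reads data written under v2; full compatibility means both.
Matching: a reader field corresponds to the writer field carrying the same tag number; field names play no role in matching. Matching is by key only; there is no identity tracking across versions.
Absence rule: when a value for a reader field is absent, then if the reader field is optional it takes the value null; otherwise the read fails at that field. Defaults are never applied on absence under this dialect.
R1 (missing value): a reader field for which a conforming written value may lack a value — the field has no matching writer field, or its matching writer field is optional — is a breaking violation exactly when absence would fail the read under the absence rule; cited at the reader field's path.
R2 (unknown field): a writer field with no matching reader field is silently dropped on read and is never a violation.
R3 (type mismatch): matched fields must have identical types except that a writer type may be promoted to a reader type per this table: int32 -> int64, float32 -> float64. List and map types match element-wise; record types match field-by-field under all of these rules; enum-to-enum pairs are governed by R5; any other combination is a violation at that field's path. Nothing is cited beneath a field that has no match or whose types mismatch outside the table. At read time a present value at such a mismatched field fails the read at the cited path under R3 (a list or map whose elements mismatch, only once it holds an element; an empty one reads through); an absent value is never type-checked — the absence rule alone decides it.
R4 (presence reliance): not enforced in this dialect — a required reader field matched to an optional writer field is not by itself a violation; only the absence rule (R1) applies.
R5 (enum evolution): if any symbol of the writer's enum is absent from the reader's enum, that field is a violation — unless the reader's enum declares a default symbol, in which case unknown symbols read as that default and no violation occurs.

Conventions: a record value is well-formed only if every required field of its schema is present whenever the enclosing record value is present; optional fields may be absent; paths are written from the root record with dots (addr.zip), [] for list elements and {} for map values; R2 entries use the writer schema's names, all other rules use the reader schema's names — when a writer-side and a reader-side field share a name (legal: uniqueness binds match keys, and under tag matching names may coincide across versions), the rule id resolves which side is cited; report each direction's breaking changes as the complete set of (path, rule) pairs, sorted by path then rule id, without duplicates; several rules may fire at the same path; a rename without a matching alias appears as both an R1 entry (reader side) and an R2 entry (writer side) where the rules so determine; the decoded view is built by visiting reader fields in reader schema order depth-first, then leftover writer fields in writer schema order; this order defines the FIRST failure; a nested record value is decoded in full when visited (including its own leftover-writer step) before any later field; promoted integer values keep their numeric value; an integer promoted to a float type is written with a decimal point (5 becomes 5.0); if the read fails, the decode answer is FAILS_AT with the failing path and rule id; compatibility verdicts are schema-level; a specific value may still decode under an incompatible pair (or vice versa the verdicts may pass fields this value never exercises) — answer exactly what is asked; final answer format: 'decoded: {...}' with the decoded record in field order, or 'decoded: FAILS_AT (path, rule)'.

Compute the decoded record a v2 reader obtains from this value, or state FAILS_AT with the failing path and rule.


decoded: {"role": null, "attrs": [], "addr": {"id": 1, "factor": -0.5}, "price": 1.5, "attempts": null, "height": 0.0}

each type pair in Invoice: writer, then reader
decode (reader v2):
  role := null (missing; optional => null)
  attrs := []
  addr.id := 1
  addr.factor := -0.5
  writer addr.attempts: no reader field; dropped
  price := 1.5
  attempts := null (missing; optional => null)
  height := 0.0
  => decoded: {"role": null, "attrs": [], "addr": {"id": 1, "factor": -0.5}, "price": 1.5, "attempts": null, "height": 0.0}
ruling out the remaining Invoice differences:
  enum State (field role in record Invoice): symbol GUEST removed -> changes Invoice's schema-level verdicts only — the decode of this value is the same
  field id in record Address: required changed to optional -> changes Invoice's schema-level verdicts only — the decode of this value is the same
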